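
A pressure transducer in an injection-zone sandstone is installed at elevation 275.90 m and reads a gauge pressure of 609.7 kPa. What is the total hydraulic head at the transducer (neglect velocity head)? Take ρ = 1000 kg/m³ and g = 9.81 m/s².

ψ = P/(ρg) = 609.7×1000 / (1000 × 9.81) = 62.15 m.
h = z + ψ = 275.90 + 62.15 = 338.05 m.

h ≈ 338.05 m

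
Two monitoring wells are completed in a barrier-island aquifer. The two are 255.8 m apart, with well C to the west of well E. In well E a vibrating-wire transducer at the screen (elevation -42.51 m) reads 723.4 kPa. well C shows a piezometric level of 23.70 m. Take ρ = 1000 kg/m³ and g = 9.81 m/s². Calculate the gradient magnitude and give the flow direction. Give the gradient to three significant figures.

i ≈ 0.0294; groundwater flows toward the west

Pressure head at well E: ψ = P/(ρg) = 723.4×1000 / (1000 × 9.81) = 73.74 m.
Total head at well E: h = z + ψ = -42.51 + 73.74 = 31.23 m.
Total head at well C: h = 23.70 m (water level in the piezometer is the total head).
Head difference: h(well E) − h(well C) = 31.23 − 23.70 = 7.53 m.
Hydraulic gradient: i = |Δh| / L = 7.53 / 255.8 = 0.0294.
Flow is from higher to lower head: from well E toward well C, i.e. toward the west.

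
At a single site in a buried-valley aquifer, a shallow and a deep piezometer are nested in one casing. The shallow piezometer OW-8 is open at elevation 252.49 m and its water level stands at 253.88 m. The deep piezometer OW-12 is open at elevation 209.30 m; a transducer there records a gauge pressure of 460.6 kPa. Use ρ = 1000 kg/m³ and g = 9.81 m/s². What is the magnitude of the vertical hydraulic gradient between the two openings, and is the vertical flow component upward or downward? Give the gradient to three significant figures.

|i_v| ≈ 0.0549; vertical flow is upward

Total head at OW-8: h = 253.88 m (water level in the standpipe).
Pressure head at OW-12: ψ = P/(ρg) = 460.6×1000 / (1000 × 9.81) = 46.95 m.
Total head at OW-12: h = z + ψ = 209.30 + 46.95 = 256.25 m.
Δh = h(OW-8) − h(OW-12) = 253.88 − 256.25 = -2.37 m.
Vertical separation Δz = 252.49 − 209.30 = 43.19 m.
|i_v| = |Δh| / Δz = 2.37 / 43.19 = 0.0549.
Head is higher in the deep piezometer, so vertical flow is upward (discharge condition).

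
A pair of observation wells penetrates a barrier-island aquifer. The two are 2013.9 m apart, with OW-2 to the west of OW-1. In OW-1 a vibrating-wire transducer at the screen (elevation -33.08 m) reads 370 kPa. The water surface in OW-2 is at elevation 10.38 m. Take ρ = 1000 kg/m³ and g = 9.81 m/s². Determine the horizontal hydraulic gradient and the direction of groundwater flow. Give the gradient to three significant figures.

i ≈ 0.00285; groundwater flows toward the east

Pressure head at OW-1: ψ = P/(ρg) = 370×1000 / (1000 × 9.81) = 37.72 m.
Total head at OW-1: h = z + ψ = -33.08 + 37.72 = 4.64 m.
Total head at OW-2: h = 10.38 m (water level in the piezometer is the total head).
Head difference: h(OW-1) − h(OW-2) = 4.64 − 10.38 = -5.74 m.
Hydraulic gradient: i = |Δh| / L = 5.74 / 2013.9 = 0.00285.
Flow is from higher to lower head: from OW-2 toward OW-1, i.e. toward the east.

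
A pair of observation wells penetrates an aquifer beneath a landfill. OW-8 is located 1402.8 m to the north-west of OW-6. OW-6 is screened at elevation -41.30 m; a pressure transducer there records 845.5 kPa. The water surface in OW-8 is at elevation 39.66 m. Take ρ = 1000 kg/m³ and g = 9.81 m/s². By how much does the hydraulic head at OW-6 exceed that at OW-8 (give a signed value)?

Δh ≈ 5.23 m

Pressure head at OW-6: ψ = P/(ρg) = 845.5×1000 / (1000 × 9.81) = 86.19 m.
Total head at OW-6: h = z + ψ = -41.30 + 86.19 = 44.89 m.
Total head at OW-8: h = 39.66 m (water level in the piezometer is the total head).
Head difference: h(OW-6) − h(OW-8) = 44.89 − 39.66 = 5.23 m.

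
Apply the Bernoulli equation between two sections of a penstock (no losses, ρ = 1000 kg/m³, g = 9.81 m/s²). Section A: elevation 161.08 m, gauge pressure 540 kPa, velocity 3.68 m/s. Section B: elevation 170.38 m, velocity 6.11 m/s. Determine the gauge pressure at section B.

P₂ ≈ 437 kPa

Pressure head at A: ψ₁ = P₁/(ρg) = 540×1000 / (1000 × 9.81) = 55.05 m.
Velocity heads: v₁²/2g = 3.68²/19.62 = 0.690 m; v₂²/2g = 6.11²/19.62 = 1.903 m.
Total head H = z₁ + ψ₁ + v₁²/2g = 161.08 + 55.05 + 0.690 = 216.82 m.
ψ₂ = H − z₂ − v₂²/2g = 216.82 − 170.38 − 1.903 = 44.54 m.
P₂ = ρgψ₂ = 1000 × 9.81 × 44.54 ≈ 437 kPa.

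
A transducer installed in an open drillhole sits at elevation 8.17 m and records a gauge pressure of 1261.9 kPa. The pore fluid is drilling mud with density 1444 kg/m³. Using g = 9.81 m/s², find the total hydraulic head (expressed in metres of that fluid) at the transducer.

h ≈ 97.25 m

ψ = P/(ρg) = 1261.9×1000 / (1444 × 9.81) = 89.08 m.
h = z + ψ = 8.17 + 89.08 = 97.25 m.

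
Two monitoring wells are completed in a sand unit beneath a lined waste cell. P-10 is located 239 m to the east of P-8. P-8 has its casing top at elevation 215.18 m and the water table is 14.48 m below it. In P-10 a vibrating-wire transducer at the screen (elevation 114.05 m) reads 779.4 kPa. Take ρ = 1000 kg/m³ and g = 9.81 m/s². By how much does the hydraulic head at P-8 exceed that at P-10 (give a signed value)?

Total head at P-8: h = 215.18 − 14.48 = 200.70 m.
Pressure head at P-10: ψ = P/(ρg) = 779.4×1000 / (1000 × 9.81) = 79.45 m.
Total head at P-10: h = z + ψ = 114.05 + 79.45 = 193.50 m.
Head difference: h(P-8) − h(P-10) = 200.70 − 193.50 = 7.20 m.

Δh ≈ 7.20 m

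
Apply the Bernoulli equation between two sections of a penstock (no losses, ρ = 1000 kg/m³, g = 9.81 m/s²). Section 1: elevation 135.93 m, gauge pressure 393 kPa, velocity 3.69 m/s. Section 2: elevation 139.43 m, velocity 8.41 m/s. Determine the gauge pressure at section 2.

P₂ ≈ 330 kPa

Pressure head at 1: ψ₁ = P₁/(ρg) = 393×1000 / (1000 × 9.81) = 40.06 m.
Velocity heads: v₁²/2g = 3.69²/19.62 = 0.694 m; v₂²/2g = 8.41²/19.62 = 3.605 m.
Total head H = z₁ + ψ₁ + v₁²/2g = 135.93 + 40.06 + 0.694 = 176.68 m.
ψ₂ = H − z₂ − v₂²/2g = 176.68 − 139.43 − 3.605 = 33.65 m.
P₂ = ρgψ₂ = 1000 × 9.81 × 33.65 ≈ 330 kPa.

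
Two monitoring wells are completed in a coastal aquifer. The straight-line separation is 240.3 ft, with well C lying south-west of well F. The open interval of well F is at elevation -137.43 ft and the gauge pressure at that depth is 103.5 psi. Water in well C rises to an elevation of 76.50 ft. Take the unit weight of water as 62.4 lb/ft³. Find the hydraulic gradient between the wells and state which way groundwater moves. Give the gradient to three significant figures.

i ≈ 0.104; groundwater flows toward the south-west

Pressure head at well F: ψ = 144·P/γ = 144 × 103.5 / 62.4 = 238.85 ft.
Total head at well F: h = z + ψ = -137.43 + 238.85 = 101.42 ft.
Total head at well C: h = 76.50 ft (water level in the piezometer is the total head).
Head difference: h(well F) − h(well C) = 101.42 − 76.50 = 24.92 ft.
Hydraulic gradient: i = |Δh| / L = 24.92 / 240.3 = 0.104.
Flow is from higher to lower head: from well F toward well C, i.e. toward the south-west.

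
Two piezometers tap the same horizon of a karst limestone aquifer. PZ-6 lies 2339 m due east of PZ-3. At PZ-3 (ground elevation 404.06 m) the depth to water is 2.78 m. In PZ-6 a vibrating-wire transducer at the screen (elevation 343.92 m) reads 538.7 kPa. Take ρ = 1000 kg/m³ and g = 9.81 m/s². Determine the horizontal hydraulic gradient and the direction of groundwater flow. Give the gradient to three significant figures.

i ≈ 0.00105; groundwater flows toward the east

Total head at PZ-3: h = 404.06 − 2.78 = 401.28 m.
Pressure head at PZ-6: ψ = P/(ρg) = 538.7×1000 / (1000 × 9.81) = 54.91 m.
Total head at PZ-6: h = z + ψ = 343.92 + 54.91 = 398.83 m.
Head difference: h(PZ-3) − h(PZ-6) = 401.28 − 398.83 = 2.45 m.
Hydraulic gradient: i = |Δh| / L = 2.45 / 2339 = 0.00105.
Flow is from higher to lower head: from PZ-3 toward PZ-6, i.e. toward the east.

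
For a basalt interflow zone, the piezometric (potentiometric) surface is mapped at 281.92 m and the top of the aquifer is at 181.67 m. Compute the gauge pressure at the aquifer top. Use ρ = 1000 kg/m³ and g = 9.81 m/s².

Pressure head at the aquifer top: ψ = h − z = 281.92 − 181.67 = 100.25 m.
P = ρgψ = 1000 × 9.81 × 100.25 = 983453 Pa ≈ 983 kPa.

P ≈ 983 kPa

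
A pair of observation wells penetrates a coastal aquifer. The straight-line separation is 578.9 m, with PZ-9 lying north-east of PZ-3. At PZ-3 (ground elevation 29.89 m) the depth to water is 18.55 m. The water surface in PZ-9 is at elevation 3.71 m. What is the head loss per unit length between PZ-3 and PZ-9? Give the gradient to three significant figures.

i ≈ 0.0132 m/m

Total head at PZ-3: h = 29.89 − 18.55 = 11.34 m.
Total head at PZ-9: h = 3.71 m (water level in the piezometer is the total head).
Head difference: h(PZ-3) − h(PZ-9) = 11.34 − 3.71 = 7.63 m.
Hydraulic gradient: i = |Δh| / L = 7.63 / 578.9 = 0.0132.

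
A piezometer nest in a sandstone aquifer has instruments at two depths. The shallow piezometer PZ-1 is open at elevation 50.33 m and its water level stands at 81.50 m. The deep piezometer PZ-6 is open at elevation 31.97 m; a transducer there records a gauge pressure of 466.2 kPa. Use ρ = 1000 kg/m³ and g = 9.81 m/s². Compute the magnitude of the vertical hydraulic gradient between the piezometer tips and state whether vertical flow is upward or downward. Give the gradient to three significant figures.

Total head at PZ-1: h = 81.50 m (water level in the standpipe).
Pressure head at PZ-6: ψ = P/(ρg) = 466.2×1000 / (1000 × 9.81) = 47.52 m.
Total head at PZ-6: h = z + ψ = 31.97 + 47.52 = 79.49 m.
Δh = h(PZ-1) − h(PZ-6) = 81.50 − 79.49 = 2.01 m.
Vertical separation Δz = 50.33 − 31.97 = 18.36 m.
|i_v| = |Δh| / Δz = 2.01 / 18.36 = 0.109.
Head is higher in the shallow piezometer, so vertical flow is downward (recharge condition).

|i_v| ≈ 0.109; vertical flow is downward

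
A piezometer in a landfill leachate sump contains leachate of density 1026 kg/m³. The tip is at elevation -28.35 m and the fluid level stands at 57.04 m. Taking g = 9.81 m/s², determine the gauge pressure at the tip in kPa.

Pressure head ψ = h − z = 57.04 − (-28.35) = 85.39 m.
P = ρgψ = 1026 × 9.81 × 85.39 = 859455 Pa ≈ 859 kPa.

P ≈ 859 kPa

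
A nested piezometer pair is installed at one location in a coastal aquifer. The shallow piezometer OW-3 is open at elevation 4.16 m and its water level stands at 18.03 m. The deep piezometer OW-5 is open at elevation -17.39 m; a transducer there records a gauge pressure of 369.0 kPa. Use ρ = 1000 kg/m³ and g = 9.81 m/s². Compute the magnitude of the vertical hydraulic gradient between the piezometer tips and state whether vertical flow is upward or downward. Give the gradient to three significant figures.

|i_v| ≈ 0.102; vertical flow is upward

Total head at OW-3: h = 18.03 m (water level in the standpipe).
Pressure head at OW-5: ψ = P/(ρg) = 369.0×1000 / (1000 × 9.81) = 37.61 m.
Total head at OW-5: h = z + ψ = -17.39 + 37.61 = 20.22 m.
Δh = h(OW-3) − h(OW-5) = 18.03 − 20.22 = -2.19 m.
Vertical separation Δz = 4.16 − (-17.39) = 21.55 m.
|i_v| = |Δh| / Δz = 2.19 / 21.55 = 0.102.
Head is higher in the deep piezometer, so vertical flow is upward (discharge condition).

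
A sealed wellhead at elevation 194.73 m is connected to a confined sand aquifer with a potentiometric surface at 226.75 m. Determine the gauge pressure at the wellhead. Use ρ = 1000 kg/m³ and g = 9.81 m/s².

P ≈ 314 kPa

Head above the cap: Δh = 226.75 − 194.73 = 32.02 m.
P = ρgΔh = 1000 × 9.81 × 32.02 = 314116 Pa ≈ 314 kPa.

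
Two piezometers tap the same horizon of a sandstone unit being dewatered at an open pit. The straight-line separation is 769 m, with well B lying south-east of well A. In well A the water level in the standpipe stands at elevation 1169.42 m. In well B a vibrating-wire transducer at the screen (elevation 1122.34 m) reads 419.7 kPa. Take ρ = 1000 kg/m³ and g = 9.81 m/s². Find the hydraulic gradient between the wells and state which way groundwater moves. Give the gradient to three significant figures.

Total head at well A: h = 1169.42 m (water level in the piezometer is the total head).
Pressure head at well B: ψ = P/(ρg) = 419.7×1000 / (1000 × 9.81) = 42.78 m.
Total head at well B: h = z + ψ = 1122.34 + 42.78 = 1165.12 m.
Head difference: h(well A) − h(well B) = 1169.42 − 1165.12 = 4.30 m.
Hydraulic gradient: i = |Δh| / L = 4.30 / 769 = 0.00559.
Flow is from higher to lower head: from well A toward well B, i.e. toward the south-east.

i ≈ 0.00559; groundwater flows toward the south-east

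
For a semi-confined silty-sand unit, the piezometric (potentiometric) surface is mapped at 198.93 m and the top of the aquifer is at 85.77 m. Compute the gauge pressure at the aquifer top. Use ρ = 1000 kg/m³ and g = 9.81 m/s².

P ≈ 1110 kPa

Pressure head at the aquifer top: ψ = h − z = 198.93 − 85.77 = 113.16 m.
P = ρgψ = 1000 × 9.81 × 113.16 = 1110100 Pa ≈ 1110 kPa.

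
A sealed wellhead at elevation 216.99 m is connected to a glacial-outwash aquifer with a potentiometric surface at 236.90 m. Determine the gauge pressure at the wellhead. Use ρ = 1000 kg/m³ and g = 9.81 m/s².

Head above the cap: Δh = 236.90 − 216.99 = 19.91 m.
P = ρgΔh = 1000 × 9.81 × 19.91 = 195317 Pa ≈ 195 kPa.

P ≈ 195 kPa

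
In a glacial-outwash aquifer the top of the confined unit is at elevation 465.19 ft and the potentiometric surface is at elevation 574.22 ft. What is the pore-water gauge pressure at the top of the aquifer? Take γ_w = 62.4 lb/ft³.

Pressure head at the aquifer top: ψ = h − z = 574.22 − 465.19 = 109.03 ft.
P = γψ/144 = 62.4 × 109.03 / 144 = 47.2 psi.

P ≈ 47.2 psi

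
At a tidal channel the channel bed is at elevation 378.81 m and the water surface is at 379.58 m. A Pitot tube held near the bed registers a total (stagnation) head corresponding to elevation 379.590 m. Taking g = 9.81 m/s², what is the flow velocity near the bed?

Near the bed, under hydrostatic conditions, the piezometric head (z + ψ) equals the free-surface elevation, 379.58 m.
Velocity head = total − piezometric = 379.590 − 379.58 = 0.010 m.
v = √(2g·h_v) = √(2 × 9.81 × 0.010) = 0.443 m/s.

v ≈ 0.443 m/s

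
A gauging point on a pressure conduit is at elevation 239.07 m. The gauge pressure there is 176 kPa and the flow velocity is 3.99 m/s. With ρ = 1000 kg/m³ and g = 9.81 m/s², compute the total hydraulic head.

h ≈ 257.82 m

Pressure head ψ = P/(ρg) = 176×1000 / (1000 × 9.81) = 17.94 m.
Velocity head = v²/(2g) = 3.99² / (2 × 9.81) = 0.811 m.
h = z + ψ + v²/(2g) = 239.07 + 17.94 + 0.811 = 257.82 m.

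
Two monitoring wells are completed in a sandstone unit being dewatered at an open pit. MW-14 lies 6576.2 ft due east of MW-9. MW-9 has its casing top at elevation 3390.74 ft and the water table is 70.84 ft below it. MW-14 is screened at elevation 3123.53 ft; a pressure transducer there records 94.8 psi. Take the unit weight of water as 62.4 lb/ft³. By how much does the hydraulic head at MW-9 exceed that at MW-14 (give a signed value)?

Total head at MW-9: h = 3390.74 − 70.84 = 3319.90 ft.
Pressure head at MW-14: ψ = 144·P/γ = 144 × 94.8 / 62.4 = 218.77 ft.
Total head at MW-14: h = z + ψ = 3123.53 + 218.77 = 3342.30 ft.
Head difference: h(MW-9) − h(MW-14) = 3319.90 − 3342.30 = -22.40 ft.

Δh ≈ -22.40 ft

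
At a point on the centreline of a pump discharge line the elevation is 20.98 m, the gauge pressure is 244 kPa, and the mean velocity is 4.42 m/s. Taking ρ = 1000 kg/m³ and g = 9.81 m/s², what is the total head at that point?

h ≈ 46.85 m

Pressure head ψ = P/(ρg) = 244×1000 / (1000 × 9.81) = 24.87 m.
Velocity head = v²/(2g) = 4.42² / (2 × 9.81) = 0.996 m.
h = z + ψ + v²/(2g) = 20.98 + 24.87 + 0.996 = 46.85 m.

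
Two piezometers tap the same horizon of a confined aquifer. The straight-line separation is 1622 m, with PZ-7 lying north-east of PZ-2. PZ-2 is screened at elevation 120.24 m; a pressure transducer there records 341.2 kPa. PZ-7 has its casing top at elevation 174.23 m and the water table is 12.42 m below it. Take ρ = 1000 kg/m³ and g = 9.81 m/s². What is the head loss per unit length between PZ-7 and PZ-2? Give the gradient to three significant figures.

Pressure head at PZ-2: ψ = P/(ρg) = 341.2×1000 / (1000 × 9.81) = 34.78 m.
Total head at PZ-2: h = z + ψ = 120.24 + 34.78 = 155.02 m.
Total head at PZ-7: h = 174.23 − 12.42 = 161.81 m.
Head difference: h(PZ-2) − h(PZ-7) = 155.02 − 161.81 = -6.79 m.
Hydraulic gradient: i = |Δh| / L = 6.79 / 1622 = 0.00419.

i ≈ 0.00419 m/m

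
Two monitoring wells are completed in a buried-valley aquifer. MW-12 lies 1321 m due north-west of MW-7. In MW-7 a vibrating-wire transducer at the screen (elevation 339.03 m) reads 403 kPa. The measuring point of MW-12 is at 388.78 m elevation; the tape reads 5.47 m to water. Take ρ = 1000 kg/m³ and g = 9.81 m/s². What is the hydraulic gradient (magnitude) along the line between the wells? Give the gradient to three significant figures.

Pressure head at MW-7: ψ = P/(ρg) = 403×1000 / (1000 × 9.81) = 41.08 m.
Total head at MW-7: h = z + ψ = 339.03 + 41.08 = 380.11 m.
Total head at MW-12: h = 388.78 − 5.47 = 383.31 m.
Head difference: h(MW-7) − h(MW-12) = 380.11 − 383.31 = -3.20 m.
Hydraulic gradient: i = |Δh| / L = 3.20 / 1321 = 0.00242.

i ≈ 0.00242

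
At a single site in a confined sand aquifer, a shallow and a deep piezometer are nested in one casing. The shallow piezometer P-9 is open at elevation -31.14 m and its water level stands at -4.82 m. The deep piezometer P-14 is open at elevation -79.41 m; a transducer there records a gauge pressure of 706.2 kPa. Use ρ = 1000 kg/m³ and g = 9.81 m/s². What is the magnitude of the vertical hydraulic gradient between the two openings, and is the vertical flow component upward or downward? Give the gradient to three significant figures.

|i_v| ≈ 0.0539; vertical flow is downward

Total head at P-9: h = -4.82 m (water level in the standpipe).
Pressure head at P-14: ψ = P/(ρg) = 706.2×1000 / (1000 × 9.81) = 71.99 m.
Total head at P-14: h = z + ψ = -79.41 + 71.99 = -7.42 m.
Δh = h(P-9) − h(P-14) = -4.82 − (-7.42) = 2.60 m.
Vertical separation Δz = -31.14 − (-79.41) = 48.27 m.
|i_v| = |Δh| / Δz = 2.60 / 48.27 = 0.0539.
Head is higher in the shallow piezometer, so vertical flow is downward (recharge condition).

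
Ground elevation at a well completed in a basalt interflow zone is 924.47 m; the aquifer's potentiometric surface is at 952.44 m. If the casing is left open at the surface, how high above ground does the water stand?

Water rises to the potentiometric surface, so the rise above ground = 952.44 − 924.47 = 27.97 m.

≈ 27.97 m above ground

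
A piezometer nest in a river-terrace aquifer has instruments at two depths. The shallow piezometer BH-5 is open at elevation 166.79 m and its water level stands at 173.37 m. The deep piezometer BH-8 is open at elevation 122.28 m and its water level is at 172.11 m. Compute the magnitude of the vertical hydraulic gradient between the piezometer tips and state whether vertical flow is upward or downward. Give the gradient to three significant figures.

|i_v| ≈ 0.0283; vertical flow is downward

Total head at BH-5: h = 173.37 m (water level in the standpipe).
Total head at BH-8: h = 172.11 m.
Δh = h(BH-5) − h(BH-8) = 173.37 − 172.11 = 1.26 m.
Vertical separation Δz = 166.79 − 122.28 = 44.51 m.
|i_v| = |Δh| / Δz = 1.26 / 44.51 = 0.0283.
Head is higher in the shallow piezometer, so vertical flow is downward (recharge condition).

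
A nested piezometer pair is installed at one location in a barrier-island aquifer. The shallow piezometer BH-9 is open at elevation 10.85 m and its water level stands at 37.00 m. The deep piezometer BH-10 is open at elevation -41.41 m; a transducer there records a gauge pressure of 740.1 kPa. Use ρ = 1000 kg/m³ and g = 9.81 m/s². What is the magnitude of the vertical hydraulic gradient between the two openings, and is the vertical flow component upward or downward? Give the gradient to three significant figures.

|i_v| ≈ 0.0568; vertical flow is downward

Total head at BH-9: h = 37.00 m (water level in the standpipe).
Pressure head at BH-10: ψ = P/(ρg) = 740.1×1000 / (1000 × 9.81) = 75.44 m.
Total head at BH-10: h = z + ψ = -41.41 + 75.44 = 34.03 m.
Δh = h(BH-9) − h(BH-10) = 37.00 − 34.03 = 2.97 m.
Vertical separation Δz = 10.85 − (-41.41) = 52.26 m.
|i_v| = |Δh| / Δz = 2.97 / 52.26 = 0.0568.
Head is higher in the shallow piezometer, so vertical flow is downward (recharge condition).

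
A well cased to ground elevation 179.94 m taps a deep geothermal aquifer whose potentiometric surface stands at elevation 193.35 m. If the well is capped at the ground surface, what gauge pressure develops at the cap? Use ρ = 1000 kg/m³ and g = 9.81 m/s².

Head above the cap: Δh = 193.35 − 179.94 = 13.41 m.
P = ρgΔh = 1000 × 9.81 × 13.41 = 131552 Pa ≈ 132 kPa.

P ≈ 132 kPa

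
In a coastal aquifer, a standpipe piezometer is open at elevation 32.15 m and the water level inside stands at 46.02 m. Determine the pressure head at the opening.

Total head h = 46.02 m (the water-surface elevation in the piezometer).
Pressure head ψ = h − z = 46.02 − 32.15 = 13.87 m.

ψ ≈ 13.87 m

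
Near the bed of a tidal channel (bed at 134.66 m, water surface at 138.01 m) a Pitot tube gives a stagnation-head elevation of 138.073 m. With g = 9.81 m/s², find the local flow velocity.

Near the bed, under hydrostatic conditions, the piezometric head (z + ψ) equals the free-surface elevation, 138.01 m.
Velocity head = total − piezometric = 138.073 − 138.01 = 0.063 m.
v = √(2g·h_v) = √(2 × 9.81 × 0.063) = 1.11 m/s.

v ≈ 1.11 m/s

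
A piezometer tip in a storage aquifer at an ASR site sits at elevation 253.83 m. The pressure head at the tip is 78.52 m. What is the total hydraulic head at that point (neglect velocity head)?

h = z + ψ = 253.83 + 78.52 = 332.35 m.

h ≈ 332.35 m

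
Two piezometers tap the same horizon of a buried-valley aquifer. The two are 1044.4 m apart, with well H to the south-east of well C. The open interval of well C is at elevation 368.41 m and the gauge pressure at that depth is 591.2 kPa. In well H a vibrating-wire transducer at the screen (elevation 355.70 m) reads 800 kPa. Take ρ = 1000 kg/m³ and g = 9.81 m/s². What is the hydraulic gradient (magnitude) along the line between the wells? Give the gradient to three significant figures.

i ≈ 0.00821

Pressure head at well C: ψ = P/(ρg) = 591.2×1000 / (1000 × 9.81) = 60.27 m.
Total head at well C: h = z + ψ = 368.41 + 60.27 = 428.68 m.
Pressure head at well H: ψ = P/(ρg) = 800×1000 / (1000 × 9.81) = 81.55 m.
Total head at well H: h = z + ψ = 355.70 + 81.55 = 437.25 m.
Head difference: h(well C) − h(well H) = 428.68 − 437.25 = -8.57 m.
Hydraulic gradient: i = |Δh| / L = 8.57 / 1044.4 = 0.00821.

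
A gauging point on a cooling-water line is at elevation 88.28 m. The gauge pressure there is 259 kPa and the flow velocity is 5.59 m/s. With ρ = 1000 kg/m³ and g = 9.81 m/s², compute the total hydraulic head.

Pressure head ψ = P/(ρg) = 259×1000 / (1000 × 9.81) = 26.40 m.
Velocity head = v²/(2g) = 5.59² / (2 × 9.81) = 1.593 m.
h = z + ψ + v²/(2g) = 88.28 + 26.40 + 1.593 = 116.27 m.

h ≈ 116.27 m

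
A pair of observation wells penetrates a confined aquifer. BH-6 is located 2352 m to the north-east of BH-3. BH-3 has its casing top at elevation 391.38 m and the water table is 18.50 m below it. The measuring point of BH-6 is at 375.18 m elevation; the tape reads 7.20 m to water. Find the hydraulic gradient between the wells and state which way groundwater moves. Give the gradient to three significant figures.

i ≈ 0.00208; groundwater flows toward the north-east

Total head at BH-3: h = 391.38 − 18.50 = 372.88 m.
Total head at BH-6: h = 375.18 − 7.20 = 367.98 m.
Head difference: h(BH-3) − h(BH-6) = 372.88 − 367.98 = 4.90 m.
Hydraulic gradient: i = |Δh| / L = 4.90 / 2352 = 0.00208.
Flow is from higher to lower head: from BH-3 toward BH-6, i.e. toward the north-east.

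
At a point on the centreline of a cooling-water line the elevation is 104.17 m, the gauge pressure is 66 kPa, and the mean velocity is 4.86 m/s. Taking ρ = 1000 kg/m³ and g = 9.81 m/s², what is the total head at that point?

Pressure head ψ = P/(ρg) = 66×1000 / (1000 × 9.81) = 6.73 m.
Velocity head = v²/(2g) = 4.86² / (2 × 9.81) = 1.204 m.
h = z + ψ + v²/(2g) = 104.17 + 6.73 + 1.204 = 112.10 m.

h ≈ 112.10 m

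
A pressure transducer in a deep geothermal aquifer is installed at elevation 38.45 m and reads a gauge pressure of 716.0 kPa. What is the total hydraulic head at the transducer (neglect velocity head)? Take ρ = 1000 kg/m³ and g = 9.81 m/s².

h ≈ 111.44 m

ψ = P/(ρg) = 716.0×1000 / (1000 × 9.81) = 72.99 m.
h = z + ψ = 38.45 + 72.99 = 111.44 m.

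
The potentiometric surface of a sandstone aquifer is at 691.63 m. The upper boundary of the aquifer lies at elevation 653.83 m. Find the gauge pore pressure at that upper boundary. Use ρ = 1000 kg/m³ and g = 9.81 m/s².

P ≈ 371 kPa

Pressure head at the aquifer top: ψ = h − z = 691.63 − 653.83 = 37.80 m.
P = ρgψ = 1000 × 9.81 × 37.80 = 370818 Pa ≈ 371 kPa.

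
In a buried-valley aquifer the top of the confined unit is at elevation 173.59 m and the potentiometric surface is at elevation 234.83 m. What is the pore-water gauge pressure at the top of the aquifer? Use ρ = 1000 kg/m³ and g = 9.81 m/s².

Pressure head at the aquifer top: ψ = h − z = 234.83 − 173.59 = 61.24 m.
P = ρgψ = 1000 × 9.81 × 61.24 = 600764 Pa ≈ 601 kPa.

P ≈ 601 kPa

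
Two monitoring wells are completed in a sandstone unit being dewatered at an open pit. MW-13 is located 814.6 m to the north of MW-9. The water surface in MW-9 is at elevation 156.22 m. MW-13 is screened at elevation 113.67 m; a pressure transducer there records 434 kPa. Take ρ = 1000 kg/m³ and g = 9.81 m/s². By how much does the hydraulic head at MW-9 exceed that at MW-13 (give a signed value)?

Total head at MW-9: h = 156.22 m (water level in the piezometer is the total head).
Pressure head at MW-13: ψ = P/(ρg) = 434×1000 / (1000 × 9.81) = 44.24 m.
Total head at MW-13: h = z + ψ = 113.67 + 44.24 = 157.91 m.
Head difference: h(MW-9) − h(MW-13) = 156.22 − 157.91 = -1.69 m.

Δh ≈ -1.69 m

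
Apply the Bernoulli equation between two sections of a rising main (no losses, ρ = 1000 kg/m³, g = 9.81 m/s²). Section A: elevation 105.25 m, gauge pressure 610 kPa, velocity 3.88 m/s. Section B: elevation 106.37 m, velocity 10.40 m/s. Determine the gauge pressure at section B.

Pressure head at A: ψ₁ = P₁/(ρg) = 610×1000 / (1000 × 9.81) = 62.18 m.
Velocity heads: v₁²/2g = 3.88²/19.62 = 0.767 m; v₂²/2g = 10.40²/19.62 = 5.513 m.
Total head H = z₁ + ψ₁ + v₁²/2g = 105.25 + 62.18 + 0.767 = 168.20 m.
ψ₂ = H − z₂ − v₂²/2g = 168.20 − 106.37 − 5.513 = 56.32 m.
P₂ = ρgψ₂ = 1000 × 9.81 × 56.32 ≈ 552 kPa.

P₂ ≈ 552 kPa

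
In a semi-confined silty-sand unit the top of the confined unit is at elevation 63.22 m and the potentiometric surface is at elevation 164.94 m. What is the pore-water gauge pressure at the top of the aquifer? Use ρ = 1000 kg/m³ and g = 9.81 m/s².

Pressure head at the aquifer top: ψ = h − z = 164.94 − 63.22 = 101.72 m.
P = ρgψ = 1000 × 9.81 × 101.72 = 997873 Pa ≈ 998 kPa.

P ≈ 998 kPa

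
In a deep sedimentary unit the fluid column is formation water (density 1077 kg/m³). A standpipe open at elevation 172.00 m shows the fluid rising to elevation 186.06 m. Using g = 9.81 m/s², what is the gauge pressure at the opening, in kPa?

Pressure head ψ = h − z = 186.06 − 172.00 = 14.06 m.
P = ρgψ = 1077 × 9.81 × 14.06 = 148549 Pa ≈ 149 kPa.

P ≈ 149 kPa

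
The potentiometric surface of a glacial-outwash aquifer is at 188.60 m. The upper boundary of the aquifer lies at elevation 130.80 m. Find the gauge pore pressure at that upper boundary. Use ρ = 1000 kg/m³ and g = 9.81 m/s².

P ≈ 567 kPa

Pressure head at the aquifer top: ψ = h − z = 188.60 − 130.80 = 57.80 m.
P = ρgψ = 1000 × 9.81 × 57.80 = 567018 Pa ≈ 567 kPa.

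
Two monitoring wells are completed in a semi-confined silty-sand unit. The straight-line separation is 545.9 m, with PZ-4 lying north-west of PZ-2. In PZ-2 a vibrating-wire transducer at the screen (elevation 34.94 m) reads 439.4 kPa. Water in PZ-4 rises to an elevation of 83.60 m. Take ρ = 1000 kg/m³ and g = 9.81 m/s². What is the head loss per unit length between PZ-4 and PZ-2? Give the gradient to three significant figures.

Pressure head at PZ-2: ψ = P/(ρg) = 439.4×1000 / (1000 × 9.81) = 44.79 m.
Total head at PZ-2: h = z + ψ = 34.94 + 44.79 = 79.73 m.
Total head at PZ-4: h = 83.60 m (water level in the piezometer is the total head).
Head difference: h(PZ-2) − h(PZ-4) = 79.73 − 83.60 = -3.87 m.
Hydraulic gradient: i = |Δh| / L = 3.87 / 545.9 = 0.00709.

i ≈ 0.00709 m/m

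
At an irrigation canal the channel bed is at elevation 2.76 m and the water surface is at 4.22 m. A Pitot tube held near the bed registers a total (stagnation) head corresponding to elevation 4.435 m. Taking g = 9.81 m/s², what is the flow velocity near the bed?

v ≈ 2.05 m/s

Near the bed, under hydrostatic conditions, the piezometric head (z + ψ) equals the free-surface elevation, 4.22 m.
Velocity head = total − piezometric = 4.435 − 4.22 = 0.215 m.
v = √(2g·h_v) = √(2 × 9.81 × 0.215) = 2.05 m/s.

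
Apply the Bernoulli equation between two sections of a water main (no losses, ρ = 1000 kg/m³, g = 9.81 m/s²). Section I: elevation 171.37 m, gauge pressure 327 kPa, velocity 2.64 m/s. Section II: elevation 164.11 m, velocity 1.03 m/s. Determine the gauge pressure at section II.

Pressure head at I: ψ₁ = P₁/(ρg) = 327×1000 / (1000 × 9.81) = 33.33 m.
Velocity heads: v₁²/2g = 2.64²/19.62 = 0.355 m; v₂²/2g = 1.03²/19.62 = 0.054 m.
Total head H = z₁ + ψ₁ + v₁²/2g = 171.37 + 33.33 + 0.355 = 205.05 m.
ψ₂ = H − z₂ − v₂²/2g = 205.05 − 164.11 − 0.054 = 40.89 m.
P₂ = ρgψ₂ = 1000 × 9.81 × 40.89 ≈ 401 kPa.

P₂ ≈ 401 kPa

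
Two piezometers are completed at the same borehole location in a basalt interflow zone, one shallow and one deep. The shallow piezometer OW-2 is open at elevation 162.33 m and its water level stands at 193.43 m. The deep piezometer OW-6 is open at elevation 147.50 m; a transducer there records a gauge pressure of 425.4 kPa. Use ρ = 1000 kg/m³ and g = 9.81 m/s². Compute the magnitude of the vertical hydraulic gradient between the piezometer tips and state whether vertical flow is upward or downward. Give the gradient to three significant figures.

|i_v| ≈ 0.173; vertical flow is downward

Total head at OW-2: h = 193.43 m (water level in the standpipe).
Pressure head at OW-6: ψ = P/(ρg) = 425.4×1000 / (1000 × 9.81) = 43.36 m.
Total head at OW-6: h = z + ψ = 147.50 + 43.36 = 190.86 m.
Δh = h(OW-2) − h(OW-6) = 193.43 − 190.86 = 2.57 m.
Vertical separation Δz = 162.33 − 147.50 = 14.83 m.
|i_v| = |Δh| / Δz = 2.57 / 14.83 = 0.173.
Head is higher in the shallow piezometer, so vertical flow is downward (recharge condition).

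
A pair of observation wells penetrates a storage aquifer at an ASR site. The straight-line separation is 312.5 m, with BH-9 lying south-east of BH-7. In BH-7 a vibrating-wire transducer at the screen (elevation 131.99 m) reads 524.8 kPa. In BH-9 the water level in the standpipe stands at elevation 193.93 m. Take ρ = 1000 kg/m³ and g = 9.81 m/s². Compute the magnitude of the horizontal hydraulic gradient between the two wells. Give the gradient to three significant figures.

Pressure head at BH-7: ψ = P/(ρg) = 524.8×1000 / (1000 × 9.81) = 53.50 m.
Total head at BH-7: h = z + ψ = 131.99 + 53.50 = 185.49 m.
Total head at BH-9: h = 193.93 m (water level in the piezometer is the total head).
Head difference: h(BH-7) − h(BH-9) = 185.49 − 193.93 = -8.44 m.
Hydraulic gradient: i = |Δh| / L = 8.44 / 312.5 = 0.0270.

i ≈ 0.0270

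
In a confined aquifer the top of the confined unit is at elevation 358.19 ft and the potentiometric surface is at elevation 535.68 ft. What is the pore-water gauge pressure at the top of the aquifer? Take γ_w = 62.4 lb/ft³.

P ≈ 76.9 psi

Pressure head at the aquifer top: ψ = h − z = 535.68 − 358.19 = 177.49 ft.
P = γψ/144 = 62.4 × 177.49 / 144 = 76.9 psi.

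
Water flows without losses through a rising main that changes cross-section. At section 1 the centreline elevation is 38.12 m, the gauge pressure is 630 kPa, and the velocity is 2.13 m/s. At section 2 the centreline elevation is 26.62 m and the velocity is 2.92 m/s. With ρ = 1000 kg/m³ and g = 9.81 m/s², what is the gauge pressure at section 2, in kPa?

Pressure head at 1: ψ₁ = P₁/(ρg) = 630×1000 / (1000 × 9.81) = 64.22 m.
Velocity heads: v₁²/2g = 2.13²/19.62 = 0.231 m; v₂²/2g = 2.92²/19.62 = 0.435 m.
Total head H = z₁ + ψ₁ + v₁²/2g = 38.12 + 64.22 + 0.231 = 102.57 m.
ψ₂ = H − z₂ − v₂²/2g = 102.57 − 26.62 − 0.435 = 75.51 m.
P₂ = ρgψ₂ = 1000 × 9.81 × 75.51 ≈ 741 kPa.

P₂ ≈ 741 kPa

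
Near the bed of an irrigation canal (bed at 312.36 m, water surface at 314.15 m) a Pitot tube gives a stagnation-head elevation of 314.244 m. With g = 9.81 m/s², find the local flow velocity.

Near the bed, under hydrostatic conditions, the piezometric head (z + ψ) equals the free-surface elevation, 314.15 m.
Velocity head = total − piezometric = 314.244 − 314.15 = 0.094 m.
v = √(2g·h_v) = √(2 × 9.81 × 0.094) = 1.36 m/s.

v ≈ 1.36 m/s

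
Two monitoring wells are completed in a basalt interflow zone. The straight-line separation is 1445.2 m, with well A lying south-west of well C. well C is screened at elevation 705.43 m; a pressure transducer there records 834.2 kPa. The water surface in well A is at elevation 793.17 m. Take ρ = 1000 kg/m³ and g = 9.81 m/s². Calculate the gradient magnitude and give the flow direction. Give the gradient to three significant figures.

i ≈ 0.00187; groundwater flows toward the north-east

Pressure head at well C: ψ = P/(ρg) = 834.2×1000 / (1000 × 9.81) = 85.04 m.
Total head at well C: h = z + ψ = 705.43 + 85.04 = 790.47 m.
Total head at well A: h = 793.17 m (water level in the piezometer is the total head).
Head difference: h(well C) − h(well A) = 790.47 − 793.17 = -2.70 m.
Hydraulic gradient: i = |Δh| / L = 2.70 / 1445.2 = 0.00187.
Flow is from higher to lower head: from well A toward well C, i.e. toward the north-east.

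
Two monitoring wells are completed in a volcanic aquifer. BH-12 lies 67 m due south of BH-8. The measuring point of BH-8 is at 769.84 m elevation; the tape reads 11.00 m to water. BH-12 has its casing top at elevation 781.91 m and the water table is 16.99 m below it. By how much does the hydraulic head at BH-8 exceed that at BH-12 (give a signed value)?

Δh ≈ -6.08 m

Total head at BH-8: h = 769.84 − 11.00 = 758.84 m.
Total head at BH-12: h = 781.91 − 16.99 = 764.92 m.
Head difference: h(BH-8) − h(BH-12) = 758.84 − 764.92 = -6.08 m.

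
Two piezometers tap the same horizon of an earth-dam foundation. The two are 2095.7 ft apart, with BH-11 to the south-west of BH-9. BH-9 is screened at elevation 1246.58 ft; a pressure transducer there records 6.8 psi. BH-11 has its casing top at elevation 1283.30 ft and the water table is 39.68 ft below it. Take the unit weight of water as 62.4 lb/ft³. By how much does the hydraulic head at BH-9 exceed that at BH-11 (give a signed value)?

Δh ≈ 18.65 ft

Pressure head at BH-9: ψ = 144·P/γ = 144 × 6.8 / 62.4 = 15.69 ft.
Total head at BH-9: h = z + ψ = 1246.58 + 15.69 = 1262.27 ft.
Total head at BH-11: h = 1283.30 − 39.68 = 1243.62 ft.
Head difference: h(BH-9) − h(BH-11) = 1262.27 − 1243.62 = 18.65 ft.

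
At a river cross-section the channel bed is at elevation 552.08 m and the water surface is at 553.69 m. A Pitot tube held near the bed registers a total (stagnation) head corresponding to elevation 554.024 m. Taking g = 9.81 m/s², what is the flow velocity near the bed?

v ≈ 2.56 m/s

Near the bed, under hydrostatic conditions, the piezometric head (z + ψ) equals the free-surface elevation, 553.69 m.
Velocity head = total − piezometric = 554.024 − 553.69 = 0.334 m.
v = √(2g·h_v) = √(2 × 9.81 × 0.334) = 2.56 m/s.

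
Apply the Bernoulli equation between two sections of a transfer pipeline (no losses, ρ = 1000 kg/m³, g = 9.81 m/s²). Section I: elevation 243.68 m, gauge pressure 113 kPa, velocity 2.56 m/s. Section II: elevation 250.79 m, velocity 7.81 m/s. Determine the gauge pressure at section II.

Pressure head at I: ψ₁ = P₁/(ρg) = 113×1000 / (1000 × 9.81) = 11.52 m.
Velocity heads: v₁²/2g = 2.56²/19.62 = 0.334 m; v₂²/2g = 7.81²/19.62 = 3.109 m.
Total head H = z₁ + ψ₁ + v₁²/2g = 243.68 + 11.52 + 0.334 = 255.53 m.
ψ₂ = H − z₂ − v₂²/2g = 255.53 − 250.79 − 3.109 = 1.63 m.
P₂ = ρgψ₂ = 1000 × 9.81 × 1.63 ≈ 16.0 kPa.

P₂ ≈ 16.0 kPa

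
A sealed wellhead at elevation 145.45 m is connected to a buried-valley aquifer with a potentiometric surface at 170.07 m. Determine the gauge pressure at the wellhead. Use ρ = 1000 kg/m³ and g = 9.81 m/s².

P ≈ 242 kPa

Head above the cap: Δh = 170.07 − 145.45 = 24.62 m.
P = ρgΔh = 1000 × 9.81 × 24.62 = 241522 Pa ≈ 242 kPa.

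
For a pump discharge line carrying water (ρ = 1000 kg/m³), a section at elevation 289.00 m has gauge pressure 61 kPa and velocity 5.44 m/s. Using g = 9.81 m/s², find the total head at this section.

Pressure head ψ = P/(ρg) = 61×1000 / (1000 × 9.81) = 6.22 m.
Velocity head = v²/(2g) = 5.44² / (2 × 9.81) = 1.508 m.
h = z + ψ + v²/(2g) = 289.00 + 6.22 + 1.508 = 296.73 m.

h ≈ 296.73 m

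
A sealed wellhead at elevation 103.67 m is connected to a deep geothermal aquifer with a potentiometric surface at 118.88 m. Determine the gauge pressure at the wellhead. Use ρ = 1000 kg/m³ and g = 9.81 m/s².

P ≈ 149 kPa

Head above the cap: Δh = 118.88 − 103.67 = 15.21 m.
P = ρgΔh = 1000 × 9.81 × 15.21 = 149210 Pa ≈ 149 kPa.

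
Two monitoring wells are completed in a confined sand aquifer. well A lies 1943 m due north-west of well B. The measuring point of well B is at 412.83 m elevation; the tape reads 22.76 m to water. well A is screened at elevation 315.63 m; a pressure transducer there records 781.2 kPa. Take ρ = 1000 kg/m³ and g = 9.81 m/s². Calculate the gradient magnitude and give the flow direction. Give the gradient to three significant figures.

Total head at well B: h = 412.83 − 22.76 = 390.07 m.
Pressure head at well A: ψ = P/(ρg) = 781.2×1000 / (1000 × 9.81) = 79.63 m.
Total head at well A: h = z + ψ = 315.63 + 79.63 = 395.26 m.
Head difference: h(well B) − h(well A) = 390.07 − 395.26 = -5.19 m.
Hydraulic gradient: i = |Δh| / L = 5.19 / 1943 = 0.00267.
Flow is from higher to lower head: from well A toward well B, i.e. toward the south-east.

i ≈ 0.00267; groundwater flows toward the south-east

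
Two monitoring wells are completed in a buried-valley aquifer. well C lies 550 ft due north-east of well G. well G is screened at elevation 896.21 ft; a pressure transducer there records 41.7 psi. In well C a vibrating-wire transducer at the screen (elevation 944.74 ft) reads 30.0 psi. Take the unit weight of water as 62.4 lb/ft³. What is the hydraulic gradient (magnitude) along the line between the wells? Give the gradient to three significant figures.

Pressure head at well G: ψ = 144·P/γ = 144 × 41.7 / 62.4 = 96.23 ft.
Total head at well G: h = z + ψ = 896.21 + 96.23 = 992.44 ft.
Pressure head at well C: ψ = 144·P/γ = 144 × 30.0 / 62.4 = 69.23 ft.
Total head at well C: h = z + ψ = 944.74 + 69.23 = 1013.97 ft.
Head difference: h(well G) − h(well C) = 992.44 − 1013.97 = -21.53 ft.
Hydraulic gradient: i = |Δh| / L = 21.53 / 550 = 0.0391.

i ≈ 0.0391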